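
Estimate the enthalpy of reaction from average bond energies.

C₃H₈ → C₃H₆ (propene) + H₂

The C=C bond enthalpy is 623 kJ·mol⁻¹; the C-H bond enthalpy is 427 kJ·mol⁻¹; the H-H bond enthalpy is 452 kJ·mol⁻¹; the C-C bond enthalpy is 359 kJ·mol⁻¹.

ΔH ≈ +138 kJ

Bonds broken (reactants):
  C-C: 2 × 359 = 718
  C-H: 8 × 427 = 3416
  Σ(broken) = 4134 kJ
Bonds formed (products):
  C-C: 1 × 359 = 359
  C-H: 6 × 427 = 2562
  C=C: 1 × 623 = 623
  H-H: 1 × 452 = 452
  Σ(formed) = 3996 kJ
ΔH = Σ(broken) − Σ(formed) = 4134 − 3996 = +138 kJ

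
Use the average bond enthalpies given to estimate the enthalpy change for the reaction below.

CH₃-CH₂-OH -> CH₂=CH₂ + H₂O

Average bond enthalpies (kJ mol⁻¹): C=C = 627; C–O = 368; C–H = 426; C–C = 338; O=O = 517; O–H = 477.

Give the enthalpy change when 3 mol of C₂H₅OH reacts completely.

Bonds broken (reactants):
  C–C: 1 × 338 = 338
  C–H: 5 × 426 = 2130
  C–O: 1 × 368 = 368
  O–H: 1 × 477 = 477
  Σ(broken) = 3313 kJ
Bonds formed (products):
  C–H: 4 × 426 = 1704
  C=C: 1 × 627 = 627
  O–H: 2 × 477 = 954
  Σ(formed) = 3285 kJ
ΔH = Σ(broken) − Σ(formed) = 3313 − 3285 = +28 kJ
For 3× the reaction as written: 3 × (+28) = +84 kJ

ΔH = +84 kJ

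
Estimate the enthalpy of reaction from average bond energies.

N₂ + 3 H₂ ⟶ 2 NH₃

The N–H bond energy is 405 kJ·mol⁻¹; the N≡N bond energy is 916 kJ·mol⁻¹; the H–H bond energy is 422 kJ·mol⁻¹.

ΔH ≈ −248 kJ

Bonds broken (reactants):
  H–H: 3 × 422 = 1266
  N≡N: 1 × 916 = 916
  Σ(broken) = 2182 kJ
Bonds formed (products):
  N–H: 6 × 405 = 2430
  Σ(formed) = 2430 kJ
ΔH = Σ(broken) − Σ(formed) = 2182 − 2430 = −248 kJ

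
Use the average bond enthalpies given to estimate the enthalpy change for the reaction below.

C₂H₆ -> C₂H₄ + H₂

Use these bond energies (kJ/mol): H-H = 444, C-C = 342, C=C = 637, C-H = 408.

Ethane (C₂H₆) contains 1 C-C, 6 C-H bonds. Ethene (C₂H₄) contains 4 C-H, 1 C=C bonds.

ΔH ≈ +77 kJ

Bonds broken (reactants):
  C-C: 1 × 342 = 342
  C-H: 6 × 408 = 2448
  Σ(broken) = 2790 kJ
Bonds formed (products):
  C-H: 4 × 408 = 1632
  C=C: 1 × 637 = 637
  H-H: 1 × 444 = 444
  Σ(formed) = 2713 kJ
ΔH = Σ(broken) − Σ(formed) = 2790 − 2713 = +77 kJ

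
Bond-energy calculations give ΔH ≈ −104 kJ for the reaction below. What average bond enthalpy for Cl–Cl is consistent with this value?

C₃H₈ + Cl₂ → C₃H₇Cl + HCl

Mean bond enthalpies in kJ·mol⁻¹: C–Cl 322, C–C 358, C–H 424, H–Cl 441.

Let D be the Cl–Cl bond energy.
Σ(broken) = 2×358 + 8×424 + 1×D = 4108 + D
Σ(formed) = 2×358 + 1×322 + 7×424 + 1×441 = 4447
ΔH = Σ(broken) − Σ(formed) = (4108 + D) − (4447) = −339 + D
Setting this equal to −104 kJ gives D = 235 kJ/mol.

D(Cl–Cl) ≈ 235 kJ/mol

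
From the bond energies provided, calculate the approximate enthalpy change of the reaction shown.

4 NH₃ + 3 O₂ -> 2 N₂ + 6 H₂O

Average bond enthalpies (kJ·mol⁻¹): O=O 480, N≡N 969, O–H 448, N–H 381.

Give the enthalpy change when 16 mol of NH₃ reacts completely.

Bonds broken (reactants):
  N–H: 12 × 381 = 4572
  O=O: 3 × 480 = 1440
  Σ(broken) = 6012 kJ
Bonds formed (products):
  N≡N: 2 × 969 = 1938
  O–H: 12 × 448 = 5376
  Σ(formed) = 7314 kJ
ΔH = Σ(broken) − Σ(formed) = 6012 − 7314 = −1302 kJ
For 4× the reaction as written: 4 × (−1302) = −5208 kJ

ΔH = −5208 kJ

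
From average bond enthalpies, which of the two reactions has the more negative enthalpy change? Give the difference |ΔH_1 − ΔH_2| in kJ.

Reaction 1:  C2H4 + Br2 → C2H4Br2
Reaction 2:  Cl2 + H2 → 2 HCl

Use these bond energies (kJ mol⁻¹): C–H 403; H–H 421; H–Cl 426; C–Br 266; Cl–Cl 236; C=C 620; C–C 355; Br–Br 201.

Reaction 2, by 129 kJ

Reaction 1:
  Bonds broken (reactants):
    Br–Br: 1 × 201 = 201
    C–H: 4 × 403 = 1612
    C=C: 1 × 620 = 620
    Σ(broken) = 2433 kJ
  Bonds formed (products):
    C–Br: 2 × 266 = 532
    C–C: 1 × 355 = 355
    C–H: 4 × 403 = 1612
    Σ(formed) = 2499 kJ
  ΔH_1 = 2433 − 2499 = −66 kJ
Reaction 2:
  Bonds broken (reactants):
    Cl–Cl: 1 × 236 = 236
    H–H: 1 × 421 = 421
    Σ(broken) = 657 kJ
  Bonds formed (products):
    H–Cl: 2 × 426 = 852
    Σ(formed) = 852 kJ
  ΔH_2 = 657 − 852 = −195 kJ
ΔH_1 − ΔH_2 = +129 kJ, so reaction 2 has the more negative ΔH; |ΔH_1 − ΔH_2| = 129 kJ.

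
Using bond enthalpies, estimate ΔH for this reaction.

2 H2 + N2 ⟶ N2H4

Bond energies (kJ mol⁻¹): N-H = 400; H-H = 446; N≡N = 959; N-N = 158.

ΔH ≈ +93 kJ

Bonds broken (reactants):
  H-H: 2 × 446 = 892
  N≡N: 1 × 959 = 959
  Σ(broken) = 1851 kJ
Bonds formed (products):
  N-H: 4 × 400 = 1600
  N-N: 1 × 158 = 158
  Σ(formed) = 1758 kJ
ΔH = Σ(broken) − Σ(formed) = 1851 − 1758 = +93 kJ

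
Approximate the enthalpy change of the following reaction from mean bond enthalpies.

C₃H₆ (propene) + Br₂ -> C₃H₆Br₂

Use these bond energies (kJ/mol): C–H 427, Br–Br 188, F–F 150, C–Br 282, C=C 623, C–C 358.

ΔH ≈ −111 kJ

Bonds broken (reactants):
  Br–Br: 1 × 188 = 188
  C–C: 1 × 358 = 358
  C–H: 6 × 427 = 2562
  C=C: 1 × 623 = 623
  Σ(broken) = 3731 kJ
Bonds formed (products):
  C–Br: 2 × 282 = 564
  C–C: 2 × 358 = 716
  C–H: 6 × 427 = 2562
  Σ(formed) = 3842 kJ
ΔH = Σ(broken) − Σ(formed) = 3731 − 3842 = −111 kJ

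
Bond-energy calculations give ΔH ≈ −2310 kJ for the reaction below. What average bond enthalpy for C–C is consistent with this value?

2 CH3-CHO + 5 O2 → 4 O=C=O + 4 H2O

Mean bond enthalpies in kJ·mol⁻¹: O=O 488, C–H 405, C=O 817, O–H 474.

Let D be the C–C bond energy.
Σ(broken) = 2×D + 8×405 + 2×817 + 5×488 = 7314 + 2D
Σ(formed) = 8×817 + 8×474 = 10328
ΔH = Σ(broken) − Σ(formed) = (7314 + 2D) − (10328) = −3014 + 2D
Setting this equal to −2310 kJ gives 2D = 704, so D = 352 kJ/mol.

D(C–C) ≈ 352 kJ/mol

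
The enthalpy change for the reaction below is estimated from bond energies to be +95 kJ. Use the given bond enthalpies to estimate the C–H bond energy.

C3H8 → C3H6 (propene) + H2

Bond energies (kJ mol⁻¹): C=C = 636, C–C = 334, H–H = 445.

D(C–H) ≈ 421 kJ/mol

Let D be the C–H bond energy.
Σ(broken) = 2×334 + 8×D = 668 + 8D
Σ(formed) = 1×334 + 6×D + 1×636 + 1×445 = 1415 + 6D
ΔH = Σ(broken) − Σ(formed) = (668 + 8D) − (1415 + 6D) = −747 + 2D
Setting this equal to +95 kJ gives 2D = 842, so D = 421 kJ/mol.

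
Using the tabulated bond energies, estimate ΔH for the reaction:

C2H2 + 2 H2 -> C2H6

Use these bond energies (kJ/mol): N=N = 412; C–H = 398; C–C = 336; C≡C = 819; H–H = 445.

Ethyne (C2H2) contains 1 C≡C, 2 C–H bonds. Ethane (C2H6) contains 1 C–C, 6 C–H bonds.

ΔH ≈ −219 kJ

Bonds broken (reactants):
  C≡C: 1 × 819 = 819
  C–H: 2 × 398 = 796
  H–H: 2 × 445 = 890
  Σ(broken) = 2505 kJ
Bonds formed (products):
  C–C: 1 × 336 = 336
  C–H: 6 × 398 = 2388
  Σ(formed) = 2724 kJ
ΔH = Σ(broken) − Σ(formed) = 2505 − 2724 = −219 kJ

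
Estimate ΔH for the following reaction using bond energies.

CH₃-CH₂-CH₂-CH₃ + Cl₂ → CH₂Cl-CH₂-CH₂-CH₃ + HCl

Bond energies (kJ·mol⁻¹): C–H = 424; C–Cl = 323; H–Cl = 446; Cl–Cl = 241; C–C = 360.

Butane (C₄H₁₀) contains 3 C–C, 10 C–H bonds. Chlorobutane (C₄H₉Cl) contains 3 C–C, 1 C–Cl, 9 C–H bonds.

Bonds broken (reactants):
  C–C: 3 × 360 = 1080
  C–H: 10 × 424 = 4240
  Cl–Cl: 1 × 241 = 241
  Σ(broken) = 5561 kJ
Bonds formed (products):
  C–C: 3 × 360 = 1080
  C–Cl: 1 × 323 = 323
  C–H: 9 × 424 = 3816
  H–Cl: 1 × 446 = 446
  Σ(formed) = 5665 kJ
ΔH = Σ(broken) − Σ(formed) = 5561 − 5665 = −104 kJ

ΔH ≈ −104 kJ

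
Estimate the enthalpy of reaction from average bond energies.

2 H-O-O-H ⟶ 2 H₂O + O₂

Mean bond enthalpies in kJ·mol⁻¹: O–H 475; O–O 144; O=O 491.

Bonds broken (reactants):
  O–H: 4 × 475 = 1900
  O–O: 2 × 144 = 288
  Σ(broken) = 2188 kJ
Bonds formed (products):
  O–H: 4 × 475 = 1900
  O=O: 1 × 491 = 491
  Σ(formed) = 2391 kJ
ΔH = Σ(broken) − Σ(formed) = 2188 − 2391 = −203 kJ

ΔH ≈ −203 kJ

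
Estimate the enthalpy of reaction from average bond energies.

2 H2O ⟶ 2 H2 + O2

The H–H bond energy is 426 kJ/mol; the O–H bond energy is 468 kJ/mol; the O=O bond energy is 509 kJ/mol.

Bonds broken (reactants):
  O–H: 4 × 468 = 1872
  Σ(broken) = 1872 kJ
Bonds formed (products):
  H–H: 2 × 426 = 852
  O=O: 1 × 509 = 509
  Σ(formed) = 1361 kJ
ΔH = Σ(broken) − Σ(formed) = 1872 − 1361 = +511 kJ

ΔH ≈ +511 kJ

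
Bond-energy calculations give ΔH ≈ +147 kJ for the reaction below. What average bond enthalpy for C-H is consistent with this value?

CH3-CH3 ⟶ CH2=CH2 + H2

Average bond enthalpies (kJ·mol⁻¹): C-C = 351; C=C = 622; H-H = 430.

Let D be the C-H bond energy.
Σ(broken) = 1×351 + 6×D = 351 + 6D
Σ(formed) = 4×D + 1×622 + 1×430 = 1052 + 4D
ΔH = Σ(broken) − Σ(formed) = (351 + 6D) − (1052 + 4D) = −701 + 2D
Setting this equal to +147 kJ gives 2D = 848, so D = 424 kJ/mol.

D(C-H) ≈ 424 kJ/mol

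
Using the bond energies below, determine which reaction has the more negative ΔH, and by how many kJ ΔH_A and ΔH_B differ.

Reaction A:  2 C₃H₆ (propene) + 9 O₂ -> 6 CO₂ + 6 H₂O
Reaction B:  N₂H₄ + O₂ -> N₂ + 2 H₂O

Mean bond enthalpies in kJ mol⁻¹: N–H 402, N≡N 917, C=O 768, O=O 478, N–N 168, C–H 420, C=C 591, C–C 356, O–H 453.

Reaction A:
  Bonds broken (reactants):
    C–C: 2 × 356 = 712
    C–H: 12 × 420 = 5040
    C=C: 2 × 591 = 1182
    O=O: 9 × 478 = 4302
    Σ(broken) = 11236 kJ
  Bonds formed (products):
    C=O: 12 × 768 = 9216
    O–H: 12 × 453 = 5436
    Σ(formed) = 14652 kJ
  ΔH_A = 11236 − 14652 = −3416 kJ
Reaction B:
  Bonds broken (reactants):
    N–H: 4 × 402 = 1608
    N–N: 1 × 168 = 168
    O=O: 1 × 478 = 478
    Σ(broken) = 2254 kJ
  Bonds formed (products):
    N≡N: 1 × 917 = 917
    O–H: 4 × 453 = 1812
    Σ(formed) = 2729 kJ
  ΔH_B = 2254 − 2729 = −475 kJ
ΔH_A − ΔH_B = −2941 kJ, so reaction A has the more negative ΔH; |ΔH_A − ΔH_B| = 2941 kJ.

Reaction A, by 2941 kJ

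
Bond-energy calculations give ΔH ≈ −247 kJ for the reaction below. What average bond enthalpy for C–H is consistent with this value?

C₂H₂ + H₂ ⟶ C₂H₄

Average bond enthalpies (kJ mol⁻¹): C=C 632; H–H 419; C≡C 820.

Let D be the C–H bond energy.
Σ(broken) = 1×820 + 2×D + 1×419 = 1239 + 2D
Σ(formed) = 4×D + 1×632 = 632 + 4D
ΔH = Σ(broken) − Σ(formed) = (1239 + 2D) − (632 + 4D) = +607 − 2D
Setting this equal to −247 kJ gives 2D = 854, so D = 427 kJ/mol.

D(C–H) ≈ 427 kJ/mol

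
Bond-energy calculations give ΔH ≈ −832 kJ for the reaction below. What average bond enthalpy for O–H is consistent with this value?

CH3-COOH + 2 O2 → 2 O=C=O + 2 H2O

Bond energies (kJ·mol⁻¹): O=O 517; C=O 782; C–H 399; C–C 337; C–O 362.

D(O–H) ≈ 472 kJ/mol

Let D be the O–H bond energy.
Σ(broken) = 1×337 + 3×399 + 1×362 + 1×782 + 1×D + 2×517 = 3712 + D
Σ(formed) = 4×782 + 4×D = 3128 + 4D
ΔH = Σ(broken) − Σ(formed) = (3712 + D) − (3128 + 4D) = +584 − 3D
Setting this equal to −832 kJ gives 3D = 1416, so D = 472 kJ/mol.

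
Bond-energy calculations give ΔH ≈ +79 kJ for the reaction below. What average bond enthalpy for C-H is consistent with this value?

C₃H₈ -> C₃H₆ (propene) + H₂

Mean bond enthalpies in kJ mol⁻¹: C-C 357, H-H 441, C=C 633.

D(C-H) ≈ 398 kJ/mol

Let D be the C-H bond energy.
Σ(broken) = 2×357 + 8×D = 714 + 8D
Σ(formed) = 1×357 + 6×D + 1×633 + 1×441 = 1431 + 6D
ΔH = Σ(broken) − Σ(formed) = (714 + 8D) − (1431 + 6D) = −717 + 2D
Setting this equal to +79 kJ gives 2D = 796, so D = 398 kJ/mol.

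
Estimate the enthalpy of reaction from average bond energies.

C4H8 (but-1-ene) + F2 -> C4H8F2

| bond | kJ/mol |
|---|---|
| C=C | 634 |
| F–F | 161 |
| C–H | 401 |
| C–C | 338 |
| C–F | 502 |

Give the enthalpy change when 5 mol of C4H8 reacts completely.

Bonds broken (reactants):
  C–C: 2 × 338 = 676
  C–H: 8 × 401 = 3208
  C=C: 1 × 634 = 634
  F–F: 1 × 161 = 161
  Σ(broken) = 4679 kJ
Bonds formed (products):
  C–C: 3 × 338 = 1014
  C–F: 2 × 502 = 1004
  C–H: 8 × 401 = 3208
  Σ(formed) = 5226 kJ
ΔH = Σ(broken) − Σ(formed) = 4679 − 5226 = −547 kJ
For 5× the reaction as written: 5 × (−547) = −2735 kJ

ΔH = −2735 kJ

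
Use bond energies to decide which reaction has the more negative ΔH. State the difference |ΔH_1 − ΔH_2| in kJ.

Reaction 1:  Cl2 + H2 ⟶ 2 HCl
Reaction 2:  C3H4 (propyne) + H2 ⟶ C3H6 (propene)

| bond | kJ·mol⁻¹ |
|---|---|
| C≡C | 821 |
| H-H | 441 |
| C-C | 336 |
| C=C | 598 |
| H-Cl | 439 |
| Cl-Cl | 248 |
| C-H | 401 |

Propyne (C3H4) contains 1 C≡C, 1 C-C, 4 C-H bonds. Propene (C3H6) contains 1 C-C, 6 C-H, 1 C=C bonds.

Reaction 1:
  Bonds broken (reactants):
    Cl-Cl: 1 × 248 = 248
    H-H: 1 × 441 = 441
    Σ(broken) = 689 kJ
  Bonds formed (products):
    H-Cl: 2 × 439 = 878
    Σ(formed) = 878 kJ
  ΔH_1 = 689 − 878 = −189 kJ
Reaction 2:
  Bonds broken (reactants):
    C≡C: 1 × 821 = 821
    C-C: 1 × 336 = 336
    C-H: 4 × 401 = 1604
    H-H: 1 × 441 = 441
    Σ(broken) = 3202 kJ
  Bonds formed (products):
    C-C: 1 × 336 = 336
    C-H: 6 × 401 = 2406
    C=C: 1 × 598 = 598
    Σ(formed) = 3340 kJ
  ΔH_2 = 3202 − 3340 = −138 kJ
ΔH_1 − ΔH_2 = −51 kJ, so reaction 1 has the more negative ΔH; |ΔH_1 − ΔH_2| = 51 kJ.

Reaction 1, by 51 kJ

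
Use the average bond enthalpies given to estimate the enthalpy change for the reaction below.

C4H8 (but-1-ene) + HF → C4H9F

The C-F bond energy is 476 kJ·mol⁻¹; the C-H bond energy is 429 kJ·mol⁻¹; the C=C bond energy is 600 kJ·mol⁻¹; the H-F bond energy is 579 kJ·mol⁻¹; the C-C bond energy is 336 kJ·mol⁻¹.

Bonds broken (reactants):
  C-C: 2 × 336 = 672
  C-H: 8 × 429 = 3432
  C=C: 1 × 600 = 600
  H-F: 1 × 579 = 579
  Σ(broken) = 5283 kJ
Bonds formed (products):
  C-C: 3 × 336 = 1008
  C-F: 1 × 476 = 476
  C-H: 9 × 429 = 3861
  Σ(formed) = 5345 kJ
ΔH = Σ(broken) − Σ(formed) = 5283 − 5345 = −62 kJ

ΔH ≈ −62 kJ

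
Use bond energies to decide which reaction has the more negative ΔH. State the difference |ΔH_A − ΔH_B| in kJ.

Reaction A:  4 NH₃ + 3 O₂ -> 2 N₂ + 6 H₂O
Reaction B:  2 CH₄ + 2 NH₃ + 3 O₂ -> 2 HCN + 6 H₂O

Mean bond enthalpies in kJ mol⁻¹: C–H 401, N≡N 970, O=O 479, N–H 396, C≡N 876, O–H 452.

Reaction A, by 218 kJ

Reaction A:
  Bonds broken (reactants):
    N–H: 12 × 396 = 4752
    O=O: 3 × 479 = 1437
    Σ(broken) = 6189 kJ
  Bonds formed (products):
    N≡N: 2 × 970 = 1940
    O–H: 12 × 452 = 5424
    Σ(formed) = 7364 kJ
  ΔH_A = 6189 − 7364 = −1175 kJ
Reaction B:
  Bonds broken (reactants):
    C–H: 8 × 401 = 3208
    N–H: 6 × 396 = 2376
    O=O: 3 × 479 = 1437
    Σ(broken) = 7021 kJ
  Bonds formed (products):
    C≡N: 2 × 876 = 1752
    C–H: 2 × 401 = 802
    O–H: 12 × 452 = 5424
    Σ(formed) = 7978 kJ
  ΔH_B = 7021 − 7978 = −957 kJ
ΔH_A − ΔH_B = −218 kJ, so reaction A has the more negative ΔH; |ΔH_A − ΔH_B| = 218 kJ.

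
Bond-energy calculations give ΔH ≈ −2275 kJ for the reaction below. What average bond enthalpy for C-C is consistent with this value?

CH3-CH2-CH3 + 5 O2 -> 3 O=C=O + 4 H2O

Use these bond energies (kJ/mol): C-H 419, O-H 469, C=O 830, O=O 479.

D(C-C) ≈ 355 kJ/mol

Let D be the C-C bond energy.
Σ(broken) = 2×D + 8×419 + 5×479 = 5747 + 2D
Σ(formed) = 6×830 + 8×469 = 8732
ΔH = Σ(broken) − Σ(formed) = (5747 + 2D) − (8732) = −2985 + 2D
Setting this equal to −2275 kJ gives 2D = 710, so D = 355 kJ/mol.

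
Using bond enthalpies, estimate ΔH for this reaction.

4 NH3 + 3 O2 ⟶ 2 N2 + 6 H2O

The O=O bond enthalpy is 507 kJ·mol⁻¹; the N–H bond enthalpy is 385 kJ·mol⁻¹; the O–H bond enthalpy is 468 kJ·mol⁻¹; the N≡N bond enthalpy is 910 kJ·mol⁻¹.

ΔH ≈ −1295 kJ

Bonds broken (reactants):
  N–H: 12 × 385 = 4620
  O=O: 3 × 507 = 1521
  Σ(broken) = 6141 kJ
Bonds formed (products):
  N≡N: 2 × 910 = 1820
  O–H: 12 × 468 = 5616
  Σ(formed) = 7436 kJ
ΔH = Σ(broken) − Σ(formed) = 6141 − 7436 = −1295 kJ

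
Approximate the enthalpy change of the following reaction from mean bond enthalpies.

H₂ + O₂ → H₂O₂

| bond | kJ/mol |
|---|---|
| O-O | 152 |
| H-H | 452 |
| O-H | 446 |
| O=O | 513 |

ΔH ≈ −79 kJ

Bonds broken (reactants):
  H-H: 1 × 452 = 452
  O=O: 1 × 513 = 513
  Σ(broken) = 965 kJ
Bonds formed (products):
  O-H: 2 × 446 = 892
  O-O: 1 × 152 = 152
  Σ(formed) = 1044 kJ
ΔH = Σ(broken) − Σ(formed) = 965 − 1044 = −79 kJ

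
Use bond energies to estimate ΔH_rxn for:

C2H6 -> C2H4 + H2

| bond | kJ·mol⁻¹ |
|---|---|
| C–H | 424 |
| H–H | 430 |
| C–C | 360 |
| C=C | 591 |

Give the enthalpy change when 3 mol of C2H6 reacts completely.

ΔH = +561 kJ

Bonds broken (reactants):
  C–C: 1 × 360 = 360
  C–H: 6 × 424 = 2544
  Σ(broken) = 2904 kJ
Bonds formed (products):
  C–H: 4 × 424 = 1696
  C=C: 1 × 591 = 591
  H–H: 1 × 430 = 430
  Σ(formed) = 2717 kJ
ΔH = Σ(broken) − Σ(formed) = 2904 − 2717 = +187 kJ
For 3× the reaction as written: 3 × (+187) = +561 kJ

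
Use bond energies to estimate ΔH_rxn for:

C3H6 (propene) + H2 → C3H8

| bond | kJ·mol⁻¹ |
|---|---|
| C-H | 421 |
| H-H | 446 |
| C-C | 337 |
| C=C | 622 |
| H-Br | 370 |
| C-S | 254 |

ΔH ≈ −111 kJ

Bonds broken (reactants):
  C-C: 1 × 337 = 337
  C-H: 6 × 421 = 2526
  C=C: 1 × 622 = 622
  H-H: 1 × 446 = 446
  Σ(broken) = 3931 kJ
Bonds formed (products):
  C-C: 2 × 337 = 674
  C-H: 8 × 421 = 3368
  Σ(formed) = 4042 kJ
ΔH = Σ(broken) − Σ(formed) = 3931 − 4042 = −111 kJ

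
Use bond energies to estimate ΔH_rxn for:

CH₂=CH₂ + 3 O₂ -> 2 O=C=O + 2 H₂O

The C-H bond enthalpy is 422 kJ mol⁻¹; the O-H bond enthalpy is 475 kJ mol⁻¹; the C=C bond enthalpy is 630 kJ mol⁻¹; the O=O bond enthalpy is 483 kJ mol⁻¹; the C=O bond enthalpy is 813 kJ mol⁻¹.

ΔH ≈ −1385 kJ

Bonds broken (reactants):
  C-H: 4 × 422 = 1688
  C=C: 1 × 630 = 630
  O=O: 3 × 483 = 1449
  Σ(broken) = 3767 kJ
Bonds formed (products):
  C=O: 4 × 813 = 3252
  O-H: 4 × 475 = 1900
  Σ(formed) = 5152 kJ
ΔH = Σ(broken) − Σ(formed) = 3767 − 5152 = −1385 kJ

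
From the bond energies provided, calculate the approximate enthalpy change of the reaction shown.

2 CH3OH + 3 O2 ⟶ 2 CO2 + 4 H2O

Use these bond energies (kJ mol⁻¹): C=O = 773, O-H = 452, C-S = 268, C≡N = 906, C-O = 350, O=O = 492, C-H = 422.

Bonds broken (reactants):
  C-H: 6 × 422 = 2532
  C-O: 2 × 350 = 700
  O-H: 2 × 452 = 904
  O=O: 3 × 492 = 1476
  Σ(broken) = 5612 kJ
Bonds formed (products):
  C=O: 4 × 773 = 3092
  O-H: 8 × 452 = 3616
  Σ(formed) = 6708 kJ
ΔH = Σ(broken) − Σ(formed) = 5612 − 6708 = −1096 kJ

ΔH ≈ −1096 kJ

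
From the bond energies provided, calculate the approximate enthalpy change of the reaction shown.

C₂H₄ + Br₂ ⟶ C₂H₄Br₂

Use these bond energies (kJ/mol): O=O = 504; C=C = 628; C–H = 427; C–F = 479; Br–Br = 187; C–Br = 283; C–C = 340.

Bonds broken (reactants):
  Br–Br: 1 × 187 = 187
  C–H: 4 × 427 = 1708
  C=C: 1 × 628 = 628
  Σ(broken) = 2523 kJ
Bonds formed (products):
  C–Br: 2 × 283 = 566
  C–C: 1 × 340 = 340
  C–H: 4 × 427 = 1708
  Σ(formed) = 2614 kJ
ΔH = Σ(broken) − Σ(formed) = 2523 − 2614 = −91 kJ

ΔH ≈ −91 kJ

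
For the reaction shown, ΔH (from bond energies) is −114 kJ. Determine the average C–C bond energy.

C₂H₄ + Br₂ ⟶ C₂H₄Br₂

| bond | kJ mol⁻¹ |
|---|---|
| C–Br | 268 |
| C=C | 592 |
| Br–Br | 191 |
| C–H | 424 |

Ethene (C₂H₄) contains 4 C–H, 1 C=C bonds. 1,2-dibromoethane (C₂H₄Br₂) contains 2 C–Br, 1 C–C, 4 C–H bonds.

D(C–C) ≈ 361 kJ/mol

Let D be the C–C bond energy.
Σ(broken) = 1×191 + 4×424 + 1×592 = 2479
Σ(formed) = 2×268 + 1×D + 4×424 = 2232 + D
ΔH = Σ(broken) − Σ(formed) = (2479) − (2232 + D) = +247 − D
Setting this equal to −114 kJ gives D = 361 kJ/mol.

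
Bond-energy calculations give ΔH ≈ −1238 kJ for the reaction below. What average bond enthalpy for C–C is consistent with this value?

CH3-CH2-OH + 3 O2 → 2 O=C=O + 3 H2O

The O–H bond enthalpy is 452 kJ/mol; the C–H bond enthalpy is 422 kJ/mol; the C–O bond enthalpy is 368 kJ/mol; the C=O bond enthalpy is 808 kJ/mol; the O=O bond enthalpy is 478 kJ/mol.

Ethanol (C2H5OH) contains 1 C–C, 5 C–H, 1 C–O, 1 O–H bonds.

Let D be the C–C bond energy.
Σ(broken) = 1×D + 5×422 + 1×368 + 1×452 + 3×478 = 4364 + D
Σ(formed) = 4×808 + 6×452 = 5944
ΔH = Σ(broken) − Σ(formed) = (4364 + D) − (5944) = −1580 + D
Setting this equal to −1238 kJ gives D = 342 kJ/mol.

D(C–C) ≈ 342 kJ/mol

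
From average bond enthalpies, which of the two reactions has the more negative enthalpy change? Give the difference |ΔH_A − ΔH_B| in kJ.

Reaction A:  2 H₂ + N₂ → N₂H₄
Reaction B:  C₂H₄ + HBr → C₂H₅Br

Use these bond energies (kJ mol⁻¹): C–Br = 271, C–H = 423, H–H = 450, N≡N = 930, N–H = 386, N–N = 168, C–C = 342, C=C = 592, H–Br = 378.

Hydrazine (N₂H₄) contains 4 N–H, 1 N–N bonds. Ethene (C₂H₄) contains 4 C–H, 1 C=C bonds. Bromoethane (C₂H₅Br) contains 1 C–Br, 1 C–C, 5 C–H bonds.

Reaction A:
  Bonds broken (reactants):
    H–H: 2 × 450 = 900
    N≡N: 1 × 930 = 930
    Σ(broken) = 1830 kJ
  Bonds formed (products):
    N–H: 4 × 386 = 1544
    N–N: 1 × 168 = 168
    Σ(formed) = 1712 kJ
  ΔH_A = 1830 − 1712 = +118 kJ
Reaction B:
  Bonds broken (reactants):
    C–H: 4 × 423 = 1692
    C=C: 1 × 592 = 592
    H–Br: 1 × 378 = 378
    Σ(broken) = 2662 kJ
  Bonds formed (products):
    C–Br: 1 × 271 = 271
    C–C: 1 × 342 = 342
    C–H: 5 × 423 = 2115
    Σ(formed) = 2728 kJ
  ΔH_B = 2662 − 2728 = −66 kJ
ΔH_A − ΔH_B = +184 kJ, so reaction B has the more negative ΔH; |ΔH_A − ΔH_B| = 184 kJ.

Reaction B, by 184 kJ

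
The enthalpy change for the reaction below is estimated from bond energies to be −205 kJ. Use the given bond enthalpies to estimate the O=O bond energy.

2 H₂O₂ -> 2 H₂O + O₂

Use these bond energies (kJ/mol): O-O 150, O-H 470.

Let D be the O=O bond energy.
Σ(broken) = 4×470 + 2×150 = 2180
Σ(formed) = 4×470 + 1×D = 1880 + D
ΔH = Σ(broken) − Σ(formed) = (2180) − (1880 + D) = +300 − D
Setting this equal to −205 kJ gives D = 505 kJ/mol.

D(O=O) ≈ 505 kJ/mol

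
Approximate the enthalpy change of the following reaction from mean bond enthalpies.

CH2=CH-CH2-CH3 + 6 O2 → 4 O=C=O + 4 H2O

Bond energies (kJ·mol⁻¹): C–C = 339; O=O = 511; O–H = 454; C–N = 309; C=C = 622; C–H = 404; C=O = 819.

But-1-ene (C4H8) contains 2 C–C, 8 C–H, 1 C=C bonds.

Bonds broken (reactants):
  C–C: 2 × 339 = 678
  C–H: 8 × 404 = 3232
  C=C: 1 × 622 = 622
  O=O: 6 × 511 = 3066
  Σ(broken) = 7598 kJ
Bonds formed (products):
  C=O: 8 × 819 = 6552
  O–H: 8 × 454 = 3632
  Σ(formed) = 10184 kJ
ΔH = Σ(broken) − Σ(formed) = 7598 − 10184 = −2586 kJ

ΔH ≈ −2586 kJ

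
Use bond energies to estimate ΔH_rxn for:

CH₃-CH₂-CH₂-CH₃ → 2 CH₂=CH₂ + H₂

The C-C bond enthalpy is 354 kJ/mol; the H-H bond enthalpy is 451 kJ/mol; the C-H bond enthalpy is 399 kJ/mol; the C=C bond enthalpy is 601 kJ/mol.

ΔH ≈ +207 kJ

Bonds broken (reactants):
  C-C: 3 × 354 = 1062
  C-H: 10 × 399 = 3990
  Σ(broken) = 5052 kJ
Bonds formed (products):
  C-H: 8 × 399 = 3192
  C=C: 2 × 601 = 1202
  H-H: 1 × 451 = 451
  Σ(formed) = 4845 kJ
ΔH = Σ(broken) − Σ(formed) = 5052 − 4845 = +207 kJ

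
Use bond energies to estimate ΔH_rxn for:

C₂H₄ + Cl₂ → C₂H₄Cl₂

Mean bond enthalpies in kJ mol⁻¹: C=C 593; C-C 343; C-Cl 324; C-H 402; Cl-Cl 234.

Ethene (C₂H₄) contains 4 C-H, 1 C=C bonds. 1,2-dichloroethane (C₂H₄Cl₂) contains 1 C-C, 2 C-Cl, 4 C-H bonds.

Bonds broken (reactants):
  C-H: 4 × 402 = 1608
  C=C: 1 × 593 = 593
  Cl-Cl: 1 × 234 = 234
  Σ(broken) = 2435 kJ
Bonds formed (products):
  C-C: 1 × 343 = 343
  C-Cl: 2 × 324 = 648
  C-H: 4 × 402 = 1608
  Σ(formed) = 2599 kJ
ΔH = Σ(broken) − Σ(formed) = 2435 − 2599 = −164 kJ

ΔH ≈ −164 kJ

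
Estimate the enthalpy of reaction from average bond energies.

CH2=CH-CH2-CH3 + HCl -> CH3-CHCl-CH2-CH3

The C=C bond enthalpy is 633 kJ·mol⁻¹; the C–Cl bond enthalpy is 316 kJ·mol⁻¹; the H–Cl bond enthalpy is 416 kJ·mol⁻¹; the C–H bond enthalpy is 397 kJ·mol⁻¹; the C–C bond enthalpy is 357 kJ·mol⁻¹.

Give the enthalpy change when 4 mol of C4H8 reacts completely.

ΔH = −84 kJ

Bonds broken (reactants):
  C–C: 2 × 357 = 714
  C–H: 8 × 397 = 3176
  C=C: 1 × 633 = 633
  H–Cl: 1 × 416 = 416
  Σ(broken) = 4939 kJ
Bonds formed (products):
  C–C: 3 × 357 = 1071
  C–Cl: 1 × 316 = 316
  C–H: 9 × 397 = 3573
  Σ(formed) = 4960 kJ
ΔH = Σ(broken) − Σ(formed) = 4939 − 4960 = −21 kJ
For 4× the reaction as written: 4 × (−21) = −84 kJ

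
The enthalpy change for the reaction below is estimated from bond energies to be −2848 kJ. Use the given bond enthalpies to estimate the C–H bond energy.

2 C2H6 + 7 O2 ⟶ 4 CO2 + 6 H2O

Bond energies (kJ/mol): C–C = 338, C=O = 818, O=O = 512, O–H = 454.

D(C–H) ≈ 407 kJ/mol

Let D be the C–H bond energy.
Σ(broken) = 2×338 + 12×D + 7×512 = 4260 + 12D
Σ(formed) = 8×818 + 12×454 = 11992
ΔH = Σ(broken) − Σ(formed) = (4260 + 12D) − (11992) = −7732 + 12D
Setting this equal to −2848 kJ gives 12D = 4884, so D = 407 kJ/mol.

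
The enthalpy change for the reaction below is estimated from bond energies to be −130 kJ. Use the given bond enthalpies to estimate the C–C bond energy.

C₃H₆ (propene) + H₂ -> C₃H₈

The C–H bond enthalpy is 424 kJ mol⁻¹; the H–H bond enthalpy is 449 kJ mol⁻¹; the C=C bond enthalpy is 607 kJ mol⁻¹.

Let D be the C–C bond energy.
Σ(broken) = 1×D + 6×424 + 1×607 + 1×449 = 3600 + D
Σ(formed) = 2×D + 8×424 = 3392 + 2D
ΔH = Σ(broken) − Σ(formed) = (3600 + D) − (3392 + 2D) = +208 − D
Setting this equal to −130 kJ gives D = 338 kJ/mol.

D(C–C) ≈ 338 kJ/mol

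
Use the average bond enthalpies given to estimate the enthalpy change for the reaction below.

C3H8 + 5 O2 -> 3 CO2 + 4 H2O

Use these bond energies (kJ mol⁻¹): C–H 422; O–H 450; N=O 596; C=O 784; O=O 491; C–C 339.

Bonds broken (reactants):
  C–C: 2 × 339 = 678
  C–H: 8 × 422 = 3376
  O=O: 5 × 491 = 2455
  Σ(broken) = 6509 kJ
Bonds formed (products):
  C=O: 6 × 784 = 4704
  O–H: 8 × 450 = 3600
  Σ(formed) = 8304 kJ
ΔH = Σ(broken) − Σ(formed) = 6509 − 8304 = −1795 kJ

ΔH ≈ −1795 kJ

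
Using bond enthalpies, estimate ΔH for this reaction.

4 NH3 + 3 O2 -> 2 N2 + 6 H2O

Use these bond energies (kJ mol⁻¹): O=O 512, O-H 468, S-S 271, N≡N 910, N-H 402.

Bonds broken (reactants):
  N-H: 12 × 402 = 4824
  O=O: 3 × 512 = 1536
  Σ(broken) = 6360 kJ
Bonds formed (products):
  N≡N: 2 × 910 = 1820
  O-H: 12 × 468 = 5616
  Σ(formed) = 7436 kJ
ΔH = Σ(broken) − Σ(formed) = 6360 − 7436 = −1076 kJ

ΔH ≈ −1076 kJ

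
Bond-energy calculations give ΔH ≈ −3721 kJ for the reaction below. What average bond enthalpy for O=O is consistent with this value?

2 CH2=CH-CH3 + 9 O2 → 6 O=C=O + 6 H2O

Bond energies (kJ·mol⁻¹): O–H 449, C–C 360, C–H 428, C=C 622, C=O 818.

Let D be the O=O bond energy.
Σ(broken) = 2×360 + 12×428 + 2×622 + 9×D = 7100 + 9D
Σ(formed) = 12×818 + 12×449 = 15204
ΔH = Σ(broken) − Σ(formed) = (7100 + 9D) − (15204) = −8104 + 9D
Setting this equal to −3721 kJ gives 9D = 4383, so D = 487 kJ/mol.

D(O=O) ≈ 487 kJ/mol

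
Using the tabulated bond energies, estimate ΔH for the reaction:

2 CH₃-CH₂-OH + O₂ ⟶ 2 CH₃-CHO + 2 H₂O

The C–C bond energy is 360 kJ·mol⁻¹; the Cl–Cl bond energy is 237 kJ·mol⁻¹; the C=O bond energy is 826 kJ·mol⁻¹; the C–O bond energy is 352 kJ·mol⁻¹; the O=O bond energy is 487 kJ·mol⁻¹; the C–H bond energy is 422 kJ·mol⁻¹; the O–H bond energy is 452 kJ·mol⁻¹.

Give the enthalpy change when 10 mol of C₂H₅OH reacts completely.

Bonds broken (reactants):
  C–C: 2 × 360 = 720
  C–H: 10 × 422 = 4220
  C–O: 2 × 352 = 704
  O–H: 2 × 452 = 904
  O=O: 1 × 487 = 487
  Σ(broken) = 7035 kJ
Bonds formed (products):
  C–C: 2 × 360 = 720
  C–H: 8 × 422 = 3376
  C=O: 2 × 826 = 1652
  O–H: 4 × 452 = 1808
  Σ(formed) = 7556 kJ
ΔH = Σ(broken) − Σ(formed) = 7035 − 7556 = −521 kJ
For 5× the reaction as written: 5 × (−521) = −2605 kJ

ΔH = −2605 kJ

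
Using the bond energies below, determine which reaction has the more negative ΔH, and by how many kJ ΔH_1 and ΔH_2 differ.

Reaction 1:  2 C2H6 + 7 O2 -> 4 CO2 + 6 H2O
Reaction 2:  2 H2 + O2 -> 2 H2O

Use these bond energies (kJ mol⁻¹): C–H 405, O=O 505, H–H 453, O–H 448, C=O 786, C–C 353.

Reaction 1, by 2182 kJ

Reaction 1:
  Bonds broken (reactants):
    C–C: 2 × 353 = 706
    C–H: 12 × 405 = 4860
    O=O: 7 × 505 = 3535
    Σ(broken) = 9101 kJ
  Bonds formed (products):
    C=O: 8 × 786 = 6288
    O–H: 12 × 448 = 5376
    Σ(formed) = 11664 kJ
  ΔH_1 = 9101 − 11664 = −2563 kJ
Reaction 2:
  Bonds broken (reactants):
    H–H: 2 × 453 = 906
    O=O: 1 × 505 = 505
    Σ(broken) = 1411 kJ
  Bonds formed (products):
    O–H: 4 × 448 = 1792
    Σ(formed) = 1792 kJ
  ΔH_2 = 1411 − 1792 = −381 kJ
ΔH_1 − ΔH_2 = −2182 kJ, so reaction 1 has the more negative ΔH; |ΔH_1 − ΔH_2| = 2182 kJ.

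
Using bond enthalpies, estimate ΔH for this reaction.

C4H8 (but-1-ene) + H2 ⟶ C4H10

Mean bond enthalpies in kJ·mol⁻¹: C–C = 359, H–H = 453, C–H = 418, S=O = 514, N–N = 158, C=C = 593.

ΔH ≈ −149 kJ

Bonds broken (reactants):
  C–C: 2 × 359 = 718
  C–H: 8 × 418 = 3344
  C=C: 1 × 593 = 593
  H–H: 1 × 453 = 453
  Σ(broken) = 5108 kJ
Bonds formed (products):
  C–C: 3 × 359 = 1077
  C–H: 10 × 418 = 4180
  Σ(formed) = 5257 kJ
ΔH = Σ(broken) − Σ(formed) = 5108 − 5257 = −149 kJ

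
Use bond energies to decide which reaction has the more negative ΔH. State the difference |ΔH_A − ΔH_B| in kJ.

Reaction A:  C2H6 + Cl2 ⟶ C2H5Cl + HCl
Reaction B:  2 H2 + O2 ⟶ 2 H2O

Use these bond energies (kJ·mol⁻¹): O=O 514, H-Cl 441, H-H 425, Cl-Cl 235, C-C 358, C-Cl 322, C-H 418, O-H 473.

Reaction B, by 418 kJ

Reaction A:
  Bonds broken (reactants):
    C-C: 1 × 358 = 358
    C-H: 6 × 418 = 2508
    Cl-Cl: 1 × 235 = 235
    Σ(broken) = 3101 kJ
  Bonds formed (products):
    C-C: 1 × 358 = 358
    C-Cl: 1 × 322 = 322
    C-H: 5 × 418 = 2090
    H-Cl: 1 × 441 = 441
    Σ(formed) = 3211 kJ
  ΔH_A = 3101 − 3211 = −110 kJ
Reaction B:
  Bonds broken (reactants):
    H-H: 2 × 425 = 850
    O=O: 1 × 514 = 514
    Σ(broken) = 1364 kJ
  Bonds formed (products):
    O-H: 4 × 473 = 1892
    Σ(formed) = 1892 kJ
  ΔH_B = 1364 − 1892 = −528 kJ
ΔH_A − ΔH_B = +418 kJ, so reaction B has the more negative ΔH; |ΔH_A − ΔH_B| = 418 kJ.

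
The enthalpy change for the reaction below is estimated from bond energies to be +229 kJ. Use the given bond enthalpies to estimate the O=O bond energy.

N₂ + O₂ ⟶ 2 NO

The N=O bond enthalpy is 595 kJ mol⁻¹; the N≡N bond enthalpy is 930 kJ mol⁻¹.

D(O=O) ≈ 489 kJ/mol

Let D be the O=O bond energy.
Σ(broken) = 1×930 + 1×D = 930 + D
Σ(formed) = 2×595 = 1190
ΔH = Σ(broken) − Σ(formed) = (930 + D) − (1190) = −260 + D
Setting this equal to +229 kJ gives D = 489 kJ/mol.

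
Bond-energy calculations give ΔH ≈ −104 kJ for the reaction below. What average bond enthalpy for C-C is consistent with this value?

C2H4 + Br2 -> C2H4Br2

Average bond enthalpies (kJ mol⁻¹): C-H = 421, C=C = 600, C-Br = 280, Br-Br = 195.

Let D be the C-C bond energy.
Σ(broken) = 1×195 + 4×421 + 1×600 = 2479
Σ(formed) = 2×280 + 1×D + 4×421 = 2244 + D
ΔH = Σ(broken) − Σ(formed) = (2479) − (2244 + D) = +235 − D
Setting this equal to −104 kJ gives D = 339 kJ/mol.

D(C-C) ≈ 339 kJ/mol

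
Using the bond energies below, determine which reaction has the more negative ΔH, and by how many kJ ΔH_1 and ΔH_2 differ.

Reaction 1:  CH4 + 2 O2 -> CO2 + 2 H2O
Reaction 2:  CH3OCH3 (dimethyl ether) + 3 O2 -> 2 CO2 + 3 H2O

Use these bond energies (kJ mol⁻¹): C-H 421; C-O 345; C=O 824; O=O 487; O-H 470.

Reaction 1:
  Bonds broken (reactants):
    C-H: 4 × 421 = 1684
    O=O: 2 × 487 = 974
    Σ(broken) = 2658 kJ
  Bonds formed (products):
    C=O: 2 × 824 = 1648
    O-H: 4 × 470 = 1880
    Σ(formed) = 3528 kJ
  ΔH_1 = 2658 − 3528 = −870 kJ
Reaction 2:
  Bonds broken (reactants):
    C-H: 6 × 421 = 2526
    C-O: 2 × 345 = 690
    O=O: 3 × 487 = 1461
    Σ(broken) = 4677 kJ
  Bonds formed (products):
    C=O: 4 × 824 = 3296
    O-H: 6 × 470 = 2820
    Σ(formed) = 6116 kJ
  ΔH_2 = 4677 − 6116 = −1439 kJ
ΔH_1 − ΔH_2 = +569 kJ, so reaction 2 has the more negative ΔH; |ΔH_1 − ΔH_2| = 569 kJ.

Reaction 2, by 569 kJ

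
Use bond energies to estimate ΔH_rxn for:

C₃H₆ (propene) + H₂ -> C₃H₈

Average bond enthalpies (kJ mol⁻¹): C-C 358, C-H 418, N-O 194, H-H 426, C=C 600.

Bonds broken (reactants):
  C-C: 1 × 358 = 358
  C-H: 6 × 418 = 2508
  C=C: 1 × 600 = 600
  H-H: 1 × 426 = 426
  Σ(broken) = 3892 kJ
Bonds formed (products):
  C-C: 2 × 358 = 716
  C-H: 8 × 418 = 3344
  Σ(formed) = 4060 kJ
ΔH = Σ(broken) − Σ(formed) = 3892 − 4060 = −168 kJ

ΔH ≈ −168 kJ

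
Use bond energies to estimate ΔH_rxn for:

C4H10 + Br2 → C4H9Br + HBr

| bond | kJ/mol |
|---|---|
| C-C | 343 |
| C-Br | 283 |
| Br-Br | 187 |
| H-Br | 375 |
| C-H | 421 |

Bonds broken (reactants):
  Br-Br: 1 × 187 = 187
  C-C: 3 × 343 = 1029
  C-H: 10 × 421 = 4210
  Σ(broken) = 5426 kJ
Bonds formed (products):
  C-Br: 1 × 283 = 283
  C-C: 3 × 343 = 1029
  C-H: 9 × 421 = 3789
  H-Br: 1 × 375 = 375
  Σ(formed) = 5476 kJ
ΔH = Σ(broken) − Σ(formed) = 5426 − 5476 = −50 kJ

ΔH ≈ −50 kJ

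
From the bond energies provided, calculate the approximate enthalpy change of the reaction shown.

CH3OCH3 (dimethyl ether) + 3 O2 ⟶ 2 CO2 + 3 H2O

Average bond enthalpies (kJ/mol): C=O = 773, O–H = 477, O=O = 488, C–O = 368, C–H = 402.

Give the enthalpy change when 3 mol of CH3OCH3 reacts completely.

ΔH = −4026 kJ

Bonds broken (reactants):
  C–H: 6 × 402 = 2412
  C–O: 2 × 368 = 736
  O=O: 3 × 488 = 1464
  Σ(broken) = 4612 kJ
Bonds formed (products):
  C=O: 4 × 773 = 3092
  O–H: 6 × 477 = 2862
  Σ(formed) = 5954 kJ
ΔH = Σ(broken) − Σ(formed) = 4612 − 5954 = −1342 kJ
For 3× the reaction as written: 3 × (−1342) = −4026 kJ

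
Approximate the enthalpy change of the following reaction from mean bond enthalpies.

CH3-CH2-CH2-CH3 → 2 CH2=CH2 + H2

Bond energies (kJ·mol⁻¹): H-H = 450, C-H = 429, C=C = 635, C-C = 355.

Bonds broken (reactants):
  C-C: 3 × 355 = 1065
  C-H: 10 × 429 = 4290
  Σ(broken) = 5355 kJ
Bonds formed (products):
  C-H: 8 × 429 = 3432
  C=C: 2 × 635 = 1270
  H-H: 1 × 450 = 450
  Σ(formed) = 5152 kJ
ΔH = Σ(broken) − Σ(formed) = 5355 − 5152 = +203 kJ

ΔH ≈ +203 kJ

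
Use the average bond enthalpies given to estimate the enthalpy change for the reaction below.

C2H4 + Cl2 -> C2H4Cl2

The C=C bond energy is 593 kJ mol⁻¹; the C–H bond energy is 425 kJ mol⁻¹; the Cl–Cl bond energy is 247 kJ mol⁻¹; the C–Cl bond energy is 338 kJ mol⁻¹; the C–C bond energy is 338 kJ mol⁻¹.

ΔH ≈ −174 kJ

Bonds broken (reactants):
  C–H: 4 × 425 = 1700
  C=C: 1 × 593 = 593
  Cl–Cl: 1 × 247 = 247
  Σ(broken) = 2540 kJ
Bonds formed (products):
  C–C: 1 × 338 = 338
  C–Cl: 2 × 338 = 676
  C–H: 4 × 425 = 1700
  Σ(formed) = 2714 kJ
ΔH = Σ(broken) − Σ(formed) = 2540 − 2714 = −174 kJ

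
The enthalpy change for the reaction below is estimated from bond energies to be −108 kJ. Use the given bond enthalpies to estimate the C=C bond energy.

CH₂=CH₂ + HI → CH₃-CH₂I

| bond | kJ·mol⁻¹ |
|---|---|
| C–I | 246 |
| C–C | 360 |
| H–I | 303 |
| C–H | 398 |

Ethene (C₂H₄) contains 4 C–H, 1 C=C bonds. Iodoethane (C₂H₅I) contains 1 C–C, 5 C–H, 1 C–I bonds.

D(C=C) ≈ 593 kJ/mol

Let D be the C=C bond energy.
Σ(broken) = 4×398 + 1×D + 1×303 = 1895 + D
Σ(formed) = 1×360 + 5×398 + 1×246 = 2596
ΔH = Σ(broken) − Σ(formed) = (1895 + D) − (2596) = −701 + D
Setting this equal to −108 kJ gives D = 593 kJ/mol.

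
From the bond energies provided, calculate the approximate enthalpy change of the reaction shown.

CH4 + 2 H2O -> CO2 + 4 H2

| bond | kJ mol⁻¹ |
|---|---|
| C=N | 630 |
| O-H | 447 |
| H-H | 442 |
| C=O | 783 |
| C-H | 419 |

ΔH ≈ +130 kJ

Bonds broken (reactants):
  C-H: 4 × 419 = 1676
  O-H: 4 × 447 = 1788
  Σ(broken) = 3464 kJ
Bonds formed (products):
  C=O: 2 × 783 = 1566
  H-H: 4 × 442 = 1768
  Σ(formed) = 3334 kJ
ΔH = Σ(broken) − Σ(formed) = 3464 − 3334 = +130 kJ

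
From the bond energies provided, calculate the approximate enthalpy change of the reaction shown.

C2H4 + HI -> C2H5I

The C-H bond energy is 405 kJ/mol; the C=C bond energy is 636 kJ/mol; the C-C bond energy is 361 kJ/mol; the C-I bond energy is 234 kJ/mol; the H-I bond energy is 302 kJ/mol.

Bonds broken (reactants):
  C-H: 4 × 405 = 1620
  C=C: 1 × 636 = 636
  H-I: 1 × 302 = 302
  Σ(broken) = 2558 kJ
Bonds formed (products):
  C-C: 1 × 361 = 361
  C-H: 5 × 405 = 2025
  C-I: 1 × 234 = 234
  Σ(formed) = 2620 kJ
ΔH = Σ(broken) − Σ(formed) = 2558 − 2620 = −62 kJ

ΔH ≈ −62 kJ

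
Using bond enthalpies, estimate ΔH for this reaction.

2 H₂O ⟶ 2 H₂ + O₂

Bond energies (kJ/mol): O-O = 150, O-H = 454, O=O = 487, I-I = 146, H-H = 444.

ΔH ≈ +441 kJ

Bonds broken (reactants):
  O-H: 4 × 454 = 1816
  Σ(broken) = 1816 kJ
Bonds formed (products):
  H-H: 2 × 444 = 888
  O=O: 1 × 487 = 487
  Σ(formed) = 1375 kJ
ΔH = Σ(broken) − Σ(formed) = 1816 − 1375 = +441 kJ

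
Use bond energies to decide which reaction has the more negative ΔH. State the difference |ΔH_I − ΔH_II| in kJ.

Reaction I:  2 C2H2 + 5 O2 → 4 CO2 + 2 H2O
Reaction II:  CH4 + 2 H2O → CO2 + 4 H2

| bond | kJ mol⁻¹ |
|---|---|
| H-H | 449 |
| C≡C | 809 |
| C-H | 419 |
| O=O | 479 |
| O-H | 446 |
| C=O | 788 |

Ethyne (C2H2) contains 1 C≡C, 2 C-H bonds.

Reaction I, by 2487 kJ

Reaction I:
  Bonds broken (reactants):
    C≡C: 2 × 809 = 1618
    C-H: 4 × 419 = 1676
    O=O: 5 × 479 = 2395
    Σ(broken) = 5689 kJ
  Bonds formed (products):
    C=O: 8 × 788 = 6304
    O-H: 4 × 446 = 1784
    Σ(formed) = 8088 kJ
  ΔH_I = 5689 − 8088 = −2399 kJ
Reaction II:
  Bonds broken (reactants):
    C-H: 4 × 419 = 1676
    O-H: 4 × 446 = 1784
    Σ(broken) = 3460 kJ
  Bonds formed (products):
    C=O: 2 × 788 = 1576
    H-H: 4 × 449 = 1796
    Σ(formed) = 3372 kJ
  ΔH_II = 3460 − 3372 = +88 kJ
ΔH_I − ΔH_II = −2487 kJ, so reaction I has the more negative ΔH; |ΔH_I − ΔH_II| = 2487 kJ.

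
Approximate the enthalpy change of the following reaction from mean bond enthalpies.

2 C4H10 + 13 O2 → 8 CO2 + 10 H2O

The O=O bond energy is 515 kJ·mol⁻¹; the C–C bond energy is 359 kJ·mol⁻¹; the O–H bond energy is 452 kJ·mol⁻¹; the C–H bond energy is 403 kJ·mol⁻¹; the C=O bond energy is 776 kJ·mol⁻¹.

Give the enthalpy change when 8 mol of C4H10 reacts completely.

ΔH = −18188 kJ

Bonds broken (reactants):
  C–C: 6 × 359 = 2154
  C–H: 20 × 403 = 8060
  O=O: 13 × 515 = 6695
  Σ(broken) = 16909 kJ
Bonds formed (products):
  C=O: 16 × 776 = 12416
  O–H: 20 × 452 = 9040
  Σ(formed) = 21456 kJ
ΔH = Σ(broken) − Σ(formed) = 16909 − 21456 = −4547 kJ
For 4× the reaction as written: 4 × (−4547) = −18188 kJ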